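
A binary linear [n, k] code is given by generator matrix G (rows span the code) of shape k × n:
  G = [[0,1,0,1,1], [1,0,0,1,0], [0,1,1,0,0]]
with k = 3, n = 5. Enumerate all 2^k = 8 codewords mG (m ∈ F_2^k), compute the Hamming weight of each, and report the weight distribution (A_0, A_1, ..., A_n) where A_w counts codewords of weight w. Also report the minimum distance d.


Weight distribution: A_0 = 1, A_2 = 2, A_3 = 4, A_4 = 1. Minimum distance d = 2.

Enumerate all 2^3 = 8 messages m ∈ F_2^3.
For each, compute codeword c = mG in F_2^5, then tally its weight.
  m = 000 → c = 00000, weight = 0.
  m = 100 → c = 01011, weight = 3.
  m = 010 → c = 10010, weight = 2.
  m = 110 → c = 11001, weight = 3.
  m = 001 → c = 01100, weight = 2.
  m = 101 → c = 00111, weight = 3.
  m = 011 → c = 11110, weight = 4.
  m = 111 → c = 10101, weight = 3.
Tally weights:
  weight 0: 1 codewords.
  weight 2: 2 codewords.
  weight 3: 4 codewords.
  weight 4: 1 codewords.
Minimum distance d = smallest w > 0 with A_w > 0 = 2.
Sanity: Σ A_w = 8 = 2^3 = 8 ✓.


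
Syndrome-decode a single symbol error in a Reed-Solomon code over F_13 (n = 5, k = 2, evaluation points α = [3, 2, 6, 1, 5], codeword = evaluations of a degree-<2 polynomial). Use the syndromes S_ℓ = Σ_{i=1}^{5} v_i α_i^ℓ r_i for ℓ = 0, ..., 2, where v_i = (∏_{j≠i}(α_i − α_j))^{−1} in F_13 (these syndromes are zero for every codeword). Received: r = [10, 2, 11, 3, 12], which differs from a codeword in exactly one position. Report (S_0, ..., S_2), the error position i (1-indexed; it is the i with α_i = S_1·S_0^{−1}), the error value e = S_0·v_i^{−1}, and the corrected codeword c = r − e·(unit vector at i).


S = (4, 12, 10), error at position 1, error magnitude e = 9, c = [1, 2, 11, 3, 12].

Step 1: column multipliers v_i = (∏_{j≠i}(α_i − α_j))^{−1} mod 13.
  i = 1 (α = 3): (3−2)(3−6)(3−1)(3−5) = 1·(−3)·2·(−2) = 12 ≡ 12, so v_1 = 12^{−1} = 12 (mod 13).
  i = 2 (α = 2): (2−3)(2−6)(2−1)(2−5) = (−1)·(−4)·1·(−3) = −12 ≡ 1, so v_2 = 1^{−1} = 1 (mod 13).
  i = 3 (α = 6): (6−3)(6−2)(6−1)(6−5) = 3·4·5·1 = 60 ≡ 8, so v_3 = 8^{−1} = 5 (mod 13).
  i = 4 (α = 1): (1−3)(1−2)(1−6)(1−5) = (−2)·(−1)·(−5)·(−4) = 40 ≡ 1, so v_4 = 1^{−1} = 1 (mod 13).
  i = 5 (α = 5): (5−3)(5−2)(5−6)(5−1) = 2·3·(−1)·4 = −24 ≡ 2, so v_5 = 2^{−1} = 7 (mod 13).
  v = [12, 1, 5, 1, 7].
Step 2: syndromes of r = [10, 2, 11, 3, 12] (all sums mod 13).
  S_0 = Σ v_i r_i = 12·10 + 1·2 + 5·11 + 1·3 + 7·12 = 264 ≡ 4.
  S_1 = Σ v_i α_i r_i = 12·3·10 + 1·2·2 + 5·6·11 + 1·1·3 + 7·5·12 = 1117 ≡ 12.
  α_i^2 mod 13 = [9, 4, 10, 1, 12].
  S_2 = Σ v_i α_i^2 r_i = 12·9·10 + 1·4·2 + 5·10·11 + 1·1·3 + 7·12·12 = 2649 ≡ 10.
  S = (4, 12, 10) ≠ 0, so r is not a codeword (an error is present).
Step 3: locate the error. For a single error e at position i, S_ℓ = v_i·e·α_i^ℓ, so α_err = S_1/S_0.
  S_0^{−1} = 4^{−1} = 10 (mod 13), so α_err = 12·10 = 120 ≡ 3 = α_1. Error position i = 1.
  Consistency check: S_2/S_1 = 10·12 = 120 ≡ 3 = α_err ✓ (single-error assumption holds).
Step 4: error magnitude e = S_0/v_1 = S_0·∏_{j≠1}(α_1 − α_j) = 4·12 = 48 ≡ 9 (mod 13).
Step 5: correct position 1: c_1 = r_1 − e = 10 − 9 ≡ 1 (mod 13). Hence c = [1, 2, 11, 3, 12].
  Check: interpolating c through the α_i gives m(x) = 4 + 12·x (degree < 2) with m(α_i) = c_i for every i, so c is indeed a codeword.


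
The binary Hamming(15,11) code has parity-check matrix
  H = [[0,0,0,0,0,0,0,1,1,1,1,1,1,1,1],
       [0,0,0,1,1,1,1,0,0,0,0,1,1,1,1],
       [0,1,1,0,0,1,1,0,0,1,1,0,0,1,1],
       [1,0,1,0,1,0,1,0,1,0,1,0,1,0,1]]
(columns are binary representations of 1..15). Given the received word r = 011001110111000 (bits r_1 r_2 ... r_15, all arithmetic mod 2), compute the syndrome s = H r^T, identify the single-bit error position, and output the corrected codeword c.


s = (0, 1, 0, 1)^T, error position = 5, corrected codeword c = 011011110111000

Compute s = H r^T mod 2 one row at a time:
  s_1 = 1 + 0 + 1 + 1 + 1 + 0 + 0 + 0 = 4 ≡ 0 (mod 2).
  s_2 = 0 + 0 + 1 + 1 + 1 + 0 + 0 + 0 = 3 ≡ 1 (mod 2).
  s_3 = 1 + 1 + 1 + 1 + 1 + 1 + 0 + 0 = 6 ≡ 0 (mod 2).
  s_4 = 0 + 1 + 0 + 1 + 0 + 1 + 0 + 0 = 3 ≡ 1 (mod 2).
s = (0, 1, 0, 1)^T — this equals column 5 of H (binary 0101), so error is at position 5.
Correct: flip bit 5 of r = 011001110111000 to get c = 011011110111000.


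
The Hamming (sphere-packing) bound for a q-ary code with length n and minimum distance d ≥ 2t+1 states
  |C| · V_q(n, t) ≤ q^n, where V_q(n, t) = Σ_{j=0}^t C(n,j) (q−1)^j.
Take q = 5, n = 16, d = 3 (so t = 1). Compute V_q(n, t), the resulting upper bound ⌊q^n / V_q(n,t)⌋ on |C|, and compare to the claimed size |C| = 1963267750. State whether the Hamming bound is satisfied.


V_q(n, t) = 65, q^n = 152587890625, Hamming bound = 2347506009, |C| = 1963267750 ≤ bound (satisfied).

Step 1: Compute V_q(n, t) = Σ_{j=0}^1 C(n, j) (q−1)^j.
  j = 0: C(16,0)·(4)^0 = 1·1 = 1.
  j = 1: C(16,1)·(4)^1 = 16·4 = 64.
  V_q(n, t) = 1 + 64 = 65.
Step 2: q^n = 5^16 = 152587890625.
Step 3: Hamming bound ⌊q^n / V_q(n,t)⌋ = ⌊152587890625/65⌋ = 2347506009.
Step 4: Compare |C| = 1963267750 to 2347506009: satisfied.
The claimed |C| lies below the Hamming bound.


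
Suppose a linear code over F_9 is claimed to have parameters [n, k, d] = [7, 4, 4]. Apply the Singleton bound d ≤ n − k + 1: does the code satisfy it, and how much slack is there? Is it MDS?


Singleton RHS = n − k + 1 = 4, slack = 0, bound satisfied, MDS.

Singleton bound: d ≤ n − k + 1.
Here n = 7, k = 4, so n − k + 1 = 4.
Given d = 4, check d ≤ 4: YES.
Slack = (n − k + 1) − d = 0.
The code is MDS (slack = 0).
Description: the claimed parameters are [7, 4, 4]_9; such a code would be MDS (meets Singleton bound).


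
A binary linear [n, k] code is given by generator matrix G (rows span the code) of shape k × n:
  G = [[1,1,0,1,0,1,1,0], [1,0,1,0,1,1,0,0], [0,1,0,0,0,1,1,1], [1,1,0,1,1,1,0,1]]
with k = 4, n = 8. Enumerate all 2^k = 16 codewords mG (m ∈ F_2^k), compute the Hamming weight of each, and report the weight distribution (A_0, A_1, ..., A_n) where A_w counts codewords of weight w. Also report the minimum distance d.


Weight distribution: A_0 = 1, A_3 = 4, A_4 = 5, A_5 = 4, A_6 = 2. Minimum distance d = 3.

Enumerate all 2^4 = 16 messages m ∈ F_2^4.
For each, compute codeword c = mG in F_2^8, then tally its weight.
  m = 0000 → c = 00000000, weight = 0.
  m = 1000 → c = 11010110, weight = 5.
  m = 0100 → c = 10101100, weight = 4.
  m = 1100 → c = 01111010, weight = 5.
  m = 0010 → c = 01000111, weight = 4.
  m = 1010 → c = 10010001, weight = 3.
  m = 0110 → c = 11101011, weight = 6.
  m = 1110 → c = 00111101, weight = 5.
  m = 0001 → c = 11011101, weight = 6.
  m = 1001 → c = 00001011, weight = 3.
  m = 0101 → c = 01110001, weight = 4.
  m = 1101 → c = 10100111, weight = 5.
  m = 0011 → c = 10011010, weight = 4.
  m = 1011 → c = 01001100, weight = 3.
  m = 0111 → c = 00110110, weight = 4.
  m = 1111 → c = 11100000, weight = 3.
Tally weights:
  weight 0: 1 codewords.
  weight 3: 4 codewords.
  weight 4: 5 codewords.
  weight 5: 4 codewords.
  weight 6: 2 codewords.
Minimum distance d = smallest w > 0 with A_w > 0 = 3.
Sanity: Σ A_w = 16 = 2^4 = 16 ✓.


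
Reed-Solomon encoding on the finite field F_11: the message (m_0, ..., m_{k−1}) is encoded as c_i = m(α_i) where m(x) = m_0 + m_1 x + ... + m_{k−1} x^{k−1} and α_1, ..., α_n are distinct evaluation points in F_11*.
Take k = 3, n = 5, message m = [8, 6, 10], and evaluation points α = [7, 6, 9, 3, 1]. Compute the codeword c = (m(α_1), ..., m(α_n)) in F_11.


c = [1, 8, 3, 6, 2]

Message polynomial: m(x) = 8 + 6·x + 10·x^2 (mod 11).
For each evaluation point α_i, compute m(α_i) mod 11:
  α_1 = 7: Horner steps 10 → 10 → 1, so m(7) = 1.
  α_2 = 6: Horner steps 10 → 0 → 8, so m(6) = 8.
  α_3 = 9: Horner steps 10 → 8 → 3, so m(9) = 3.
  α_4 = 3: Horner steps 10 → 3 → 6, so m(3) = 6.
  α_5 = 1: Horner steps 10 → 5 → 2, so m(1) = 2.
Codeword c = [1, 8, 3, 6, 2] ∈ F_11^5.


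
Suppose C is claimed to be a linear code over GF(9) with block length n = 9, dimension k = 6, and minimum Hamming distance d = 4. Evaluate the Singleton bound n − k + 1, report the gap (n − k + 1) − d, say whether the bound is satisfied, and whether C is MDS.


Singleton RHS = n − k + 1 = 4, slack = 0, bound satisfied, MDS.

Singleton bound: d ≤ n − k + 1.
Here n = 9, k = 6, so n − k + 1 = 4.
Given d = 4, check d ≤ 4: YES.
Slack = (n − k + 1) − d = 0.
The code is MDS (slack = 0).
Description: the claimed parameters are [9, 6, 4]_9; such a code would be MDS (meets Singleton bound).


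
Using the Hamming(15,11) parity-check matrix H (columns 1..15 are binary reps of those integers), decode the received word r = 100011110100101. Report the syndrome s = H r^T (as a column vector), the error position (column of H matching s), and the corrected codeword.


s = (0, 1, 0, 1)^T, error position = 5, corrected codeword c = 100001110100101

Compute s = H r^T mod 2 one row at a time:
  s_1 = 1 + 0 + 1 + 0 + 0 + 1 + 0 + 1 = 4 ≡ 0 (mod 2).
  s_2 = 0 + 1 + 1 + 1 + 0 + 1 + 0 + 1 = 5 ≡ 1 (mod 2).
  s_3 = 0 + 0 + 1 + 1 + 1 + 0 + 0 + 1 = 4 ≡ 0 (mod 2).
  s_4 = 1 + 0 + 1 + 1 + 0 + 0 + 1 + 1 = 5 ≡ 1 (mod 2).
s = (0, 1, 0, 1)^T — this equals column 5 of H (binary 0101), so error is at position 5.
Correct: flip bit 5 of r = 100011110100101 to get c = 100001110100101.


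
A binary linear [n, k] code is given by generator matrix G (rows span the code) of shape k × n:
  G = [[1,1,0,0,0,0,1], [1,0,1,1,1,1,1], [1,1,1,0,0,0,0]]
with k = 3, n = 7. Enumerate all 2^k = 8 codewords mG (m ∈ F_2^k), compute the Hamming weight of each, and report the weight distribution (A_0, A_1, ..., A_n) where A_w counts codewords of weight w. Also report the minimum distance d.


Weight distribution: A_0 = 1, A_2 = 1, A_3 = 2, A_4 = 1, A_5 = 2, A_6 = 1. Minimum distance d = 2.

Enumerate all 2^3 = 8 messages m ∈ F_2^3.
For each, compute codeword c = mG in F_2^7, then tally its weight.
  m = 000 → c = 0000000, weight = 0.
  m = 100 → c = 1100001, weight = 3.
  m = 010 → c = 1011111, weight = 6.
  m = 110 → c = 0111110, weight = 5.
  m = 001 → c = 1110000, weight = 3.
  m = 101 → c = 0010001, weight = 2.
  m = 011 → c = 0101111, weight = 5.
  m = 111 → c = 1001110, weight = 4.
Tally weights:
  weight 0: 1 codewords.
  weight 2: 1 codewords.
  weight 3: 2 codewords.
  weight 4: 1 codewords.
  weight 5: 2 codewords.
  weight 6: 1 codewords.
Minimum distance d = smallest w > 0 with A_w > 0 = 2.
Sanity: Σ A_w = 8 = 2^3 = 8 ✓.


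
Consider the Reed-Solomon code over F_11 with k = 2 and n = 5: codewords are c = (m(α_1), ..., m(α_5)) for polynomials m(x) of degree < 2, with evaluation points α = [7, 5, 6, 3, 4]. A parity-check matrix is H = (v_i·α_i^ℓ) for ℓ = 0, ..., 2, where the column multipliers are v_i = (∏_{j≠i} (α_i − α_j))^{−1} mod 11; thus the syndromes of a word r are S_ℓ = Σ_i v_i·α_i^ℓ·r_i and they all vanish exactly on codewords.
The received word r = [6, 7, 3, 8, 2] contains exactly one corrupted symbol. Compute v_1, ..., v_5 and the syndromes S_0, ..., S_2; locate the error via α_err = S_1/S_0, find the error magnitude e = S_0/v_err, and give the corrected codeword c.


S = (7, 9, 10), error at position 3, error magnitude e = 2, c = [6, 7, 1, 8, 2].

Step 1: column multipliers v_i = (∏_{j≠i}(α_i − α_j))^{−1} mod 11.
  i = 1 (α = 7): (7−5)(7−6)(7−3)(7−4) = 2·1·4·3 = 24 ≡ 2, so v_1 = 2^{−1} = 6 (mod 11).
  i = 2 (α = 5): (5−7)(5−6)(5−3)(5−4) = (−2)·(−1)·2·1 = 4 ≡ 4, so v_2 = 4^{−1} = 3 (mod 11).
  i = 3 (α = 6): (6−7)(6−5)(6−3)(6−4) = (−1)·1·3·2 = −6 ≡ 5, so v_3 = 5^{−1} = 9 (mod 11).
  i = 4 (α = 3): (3−7)(3−5)(3−6)(3−4) = (−4)·(−2)·(−3)·(−1) = 24 ≡ 2, so v_4 = 2^{−1} = 6 (mod 11).
  i = 5 (α = 4): (4−7)(4−5)(4−6)(4−3) = (−3)·(−1)·(−2)·1 = −6 ≡ 5, so v_5 = 5^{−1} = 9 (mod 11).
  v = [6, 3, 9, 6, 9].
Step 2: syndromes of r = [6, 7, 3, 8, 2] (all sums mod 11).
  S_0 = Σ v_i r_i = 6·6 + 3·7 + 9·3 + 6·8 + 9·2 = 150 ≡ 7.
  S_1 = Σ v_i α_i r_i = 6·7·6 + 3·5·7 + 9·6·3 + 6·3·8 + 9·4·2 = 735 ≡ 9.
  α_i^2 mod 11 = [5, 3, 3, 9, 5].
  S_2 = Σ v_i α_i^2 r_i = 6·5·6 + 3·3·7 + 9·3·3 + 6·9·8 + 9·5·2 = 846 ≡ 10.
  S = (7, 9, 10) ≠ 0, so r is not a codeword (an error is present).
Step 3: locate the error. For a single error e at position i, S_ℓ = v_i·e·α_i^ℓ, so α_err = S_1/S_0.
  S_0^{−1} = 7^{−1} = 8 (mod 11), so α_err = 9·8 = 72 ≡ 6 = α_3. Error position i = 3.
  Consistency check: S_2/S_1 = 10·5 = 50 ≡ 6 = α_err ✓ (single-error assumption holds).
Step 4: error magnitude e = S_0/v_3 = S_0·∏_{j≠3}(α_3 − α_j) = 7·5 = 35 ≡ 2 (mod 11).
Step 5: correct position 3: c_3 = r_3 − e = 3 − 2 ≡ 1 (mod 11). Hence c = [6, 7, 1, 8, 2].
  Check: interpolating c through the α_i gives m(x) = 4 + 5·x (degree < 2) with m(α_i) = c_i for every i, so c is indeed a codeword.


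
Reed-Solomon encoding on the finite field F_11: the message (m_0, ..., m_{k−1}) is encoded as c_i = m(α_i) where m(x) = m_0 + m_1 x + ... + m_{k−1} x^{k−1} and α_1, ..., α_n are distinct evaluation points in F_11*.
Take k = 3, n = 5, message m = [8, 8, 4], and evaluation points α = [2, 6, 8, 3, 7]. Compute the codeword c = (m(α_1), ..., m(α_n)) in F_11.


c = [7, 2, 9, 2, 7]

Message polynomial: m(x) = 8 + 8·x + 4·x^2 (mod 11).
For each evaluation point α_i, compute m(α_i) mod 11:
  α_1 = 2: Horner steps 4 → 5 → 7, so m(2) = 7.
  α_2 = 6: Horner steps 4 → 10 → 2, so m(6) = 2.
  α_3 = 8: Horner steps 4 → 7 → 9, so m(8) = 9.
  α_4 = 3: Horner steps 4 → 9 → 2, so m(3) = 2.
  α_5 = 7: Horner steps 4 → 3 → 7, so m(7) = 7.
Codeword c = [7, 2, 9, 2, 7] ∈ F_11^5.


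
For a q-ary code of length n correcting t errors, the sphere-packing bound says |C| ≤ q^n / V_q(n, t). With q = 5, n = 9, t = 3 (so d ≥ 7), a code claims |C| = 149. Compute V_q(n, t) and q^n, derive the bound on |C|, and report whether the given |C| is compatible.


V_q(n, t) = 5989, q^n = 1953125, Hamming bound = 326, |C| = 149 ≤ bound (satisfied).

Step 1: Compute V_q(n, t) = Σ_{j=0}^3 C(n, j) (q−1)^j.
  j = 0: C(9,0)·(4)^0 = 1·1 = 1.
  j = 1: C(9,1)·(4)^1 = 9·4 = 36.
  j = 2: C(9,2)·(4)^2 = 36·16 = 576.
  j = 3: C(9,3)·(4)^3 = 84·64 = 5376.
  V_q(n, t) = 1 + 36 + 576 + 5376 = 5989.
Step 2: q^n = 5^9 = 1953125.
Step 3: Hamming bound ⌊q^n / V_q(n,t)⌋ = ⌊1953125/5989⌋ = 326.
Step 4: Compare |C| = 149 to 326: satisfied.
The claimed |C| lies below the Hamming bound.


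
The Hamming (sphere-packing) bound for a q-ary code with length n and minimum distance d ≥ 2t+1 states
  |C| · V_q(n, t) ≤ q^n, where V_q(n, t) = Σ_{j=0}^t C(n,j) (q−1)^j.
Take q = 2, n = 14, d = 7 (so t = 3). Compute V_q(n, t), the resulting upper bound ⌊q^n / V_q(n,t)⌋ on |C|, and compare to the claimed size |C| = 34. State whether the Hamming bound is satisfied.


V_q(n, t) = 470, q^n = 16384, Hamming bound = 34, |C| = 34 ≤ bound (satisfied).

Step 1: Compute V_q(n, t) = Σ_{j=0}^3 C(n, j) (q−1)^j.
  j = 0: C(14,0)·(1)^0 = 1·1 = 1.
  j = 1: C(14,1)·(1)^1 = 14·1 = 14.
  j = 2: C(14,2)·(1)^2 = 91·1 = 91.
  j = 3: C(14,3)·(1)^3 = 364·1 = 364.
  V_q(n, t) = 1 + 14 + 91 + 364 = 470.
Step 2: q^n = 2^14 = 16384.
Step 3: Hamming bound ⌊q^n / V_q(n,t)⌋ = ⌊16384/470⌋ = 34.
Step 4: Compare |C| = 34 to 34: satisfied.
The claimed |C| lies at the Hamming bound (tight).


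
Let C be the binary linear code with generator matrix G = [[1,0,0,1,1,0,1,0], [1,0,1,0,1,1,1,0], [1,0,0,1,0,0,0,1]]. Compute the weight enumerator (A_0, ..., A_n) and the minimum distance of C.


Weight distribution: A_0 = 1, A_3 = 3, A_4 = 2, A_5 = 1, A_6 = 1. Minimum distance d = 3.

Enumerate all 2^3 = 8 messages m ∈ F_2^3.
For each, compute codeword c = mG in F_2^8, then tally its weight.
  m = 000 → c = 00000000, weight = 0.
  m = 100 → c = 10011010, weight = 4.
  m = 010 → c = 10101110, weight = 5.
  m = 110 → c = 00110100, weight = 3.
  m = 001 → c = 10010001, weight = 3.
  m = 101 → c = 00001011, weight = 3.
  m = 011 → c = 00111111, weight = 6.
  m = 111 → c = 10100101, weight = 4.
Tally weights:
  weight 0: 1 codewords.
  weight 3: 3 codewords.
  weight 4: 2 codewords.
  weight 5: 1 codewords.
  weight 6: 1 codewords.
Minimum distance d = smallest w > 0 with A_w > 0 = 3.
Sanity: Σ A_w = 8 = 2^3 = 8 ✓.


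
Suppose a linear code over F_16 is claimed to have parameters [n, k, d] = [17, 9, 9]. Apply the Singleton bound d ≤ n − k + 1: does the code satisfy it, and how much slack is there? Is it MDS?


Singleton RHS = n − k + 1 = 9, slack = 0, bound satisfied, MDS.

Singleton bound: d ≤ n − k + 1.
Here n = 17, k = 9, so n − k + 1 = 9.
Given d = 9, check d ≤ 9: YES.
Slack = (n − k + 1) − d = 0.
The code is MDS (slack = 0).
Description: the claimed parameters are [17, 9, 9]_16; such a code would be MDS (meets Singleton bound).


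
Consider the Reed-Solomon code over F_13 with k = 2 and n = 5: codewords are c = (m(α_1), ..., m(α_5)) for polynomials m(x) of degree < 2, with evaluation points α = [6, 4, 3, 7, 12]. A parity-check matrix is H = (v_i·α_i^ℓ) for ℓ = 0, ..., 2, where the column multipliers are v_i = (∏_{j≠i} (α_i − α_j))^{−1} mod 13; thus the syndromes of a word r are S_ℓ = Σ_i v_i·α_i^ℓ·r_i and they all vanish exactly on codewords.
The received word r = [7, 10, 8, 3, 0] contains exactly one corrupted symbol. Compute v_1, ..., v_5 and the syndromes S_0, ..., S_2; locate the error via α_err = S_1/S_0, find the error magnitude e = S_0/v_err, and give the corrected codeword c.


S = (11, 1, 6), error at position 1, error magnitude e = 6, c = [1, 10, 8, 3, 0].

Step 1: column multipliers v_i = (∏_{j≠i}(α_i − α_j))^{−1} mod 13.
  i = 1 (α = 6): (6−4)(6−3)(6−7)(6−12) = 2·3·(−1)·(−6) = 36 ≡ 10, so v_1 = 10^{−1} = 4 (mod 13).
  i = 2 (α = 4): (4−6)(4−3)(4−7)(4−12) = (−2)·1·(−3)·(−8) = −48 ≡ 4, so v_2 = 4^{−1} = 10 (mod 13).
  i = 3 (α = 3): (3−6)(3−4)(3−7)(3−12) = (−3)·(−1)·(−4)·(−9) = 108 ≡ 4, so v_3 = 4^{−1} = 10 (mod 13).
  i = 4 (α = 7): (7−6)(7−4)(7−3)(7−12) = 1·3·4·(−5) = −60 ≡ 5, so v_4 = 5^{−1} = 8 (mod 13).
  i = 5 (α = 12): (12−6)(12−4)(12−3)(12−7) = 6·8·9·5 = 2160 ≡ 2, so v_5 = 2^{−1} = 7 (mod 13).
  v = [4, 10, 10, 8, 7].
Step 2: syndromes of r = [7, 10, 8, 3, 0] (all sums mod 13).
  S_0 = Σ v_i r_i = 4·7 + 10·10 + 10·8 + 8·3 + 7·0 = 232 ≡ 11.
  S_1 = Σ v_i α_i r_i = 4·6·7 + 10·4·10 + 10·3·8 + 8·7·3 + 7·12·0 = 976 ≡ 1.
  α_i^2 mod 13 = [10, 3, 9, 10, 1].
  S_2 = Σ v_i α_i^2 r_i = 4·10·7 + 10·3·10 + 10·9·8 + 8·10·3 + 7·1·0 = 1540 ≡ 6.
  S = (11, 1, 6) ≠ 0, so r is not a codeword (an error is present).
Step 3: locate the error. For a single error e at position i, S_ℓ = v_i·e·α_i^ℓ, so α_err = S_1/S_0.
  S_0^{−1} = 11^{−1} = 6 (mod 13), so α_err = 1·6 = 6 ≡ 6 = α_1. Error position i = 1.
  Consistency check: S_2/S_1 = 6·1 = 6 ≡ 6 = α_err ✓ (single-error assumption holds).
Step 4: error magnitude e = S_0/v_1 = S_0·∏_{j≠1}(α_1 − α_j) = 11·10 = 110 ≡ 6 (mod 13).
Step 5: correct position 1: c_1 = r_1 − e = 7 − 6 ≡ 1 (mod 13). Hence c = [1, 10, 8, 3, 0].
  Check: interpolating c through the α_i gives m(x) = 2 + 2·x (degree < 2) with m(α_i) = c_i for every i, so c is indeed a codeword.


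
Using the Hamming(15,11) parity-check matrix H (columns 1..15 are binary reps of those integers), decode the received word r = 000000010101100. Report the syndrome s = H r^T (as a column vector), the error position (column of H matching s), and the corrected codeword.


s = (0, 0, 1, 1)^T, error position = 3, corrected codeword c = 001000010101100

Compute s = H r^T mod 2 one row at a time:
  s_1 = 1 + 0 + 1 + 0 + 1 + 1 + 0 + 0 = 4 ≡ 0 (mod 2).
  s_2 = 0 + 0 + 0 + 0 + 1 + 1 + 0 + 0 = 2 ≡ 0 (mod 2).
  s_3 = 0 + 0 + 0 + 0 + 1 + 0 + 0 + 0 = 1 ≡ 1 (mod 2).
  s_4 = 0 + 0 + 0 + 0 + 0 + 0 + 1 + 0 = 1 ≡ 1 (mod 2).
s = (0, 0, 1, 1)^T — this equals column 3 of H (binary 0011), so error is at position 3.
Correct: flip bit 3 of r = 000000010101100 to get c = 001000010101100.


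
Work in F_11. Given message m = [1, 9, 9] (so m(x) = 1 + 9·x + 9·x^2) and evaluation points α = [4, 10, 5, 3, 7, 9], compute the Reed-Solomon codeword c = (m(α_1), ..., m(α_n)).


c = [5, 1, 7, 10, 10, 8]

Message polynomial: m(x) = 1 + 9·x + 9·x^2 (mod 11).
For each evaluation point α_i, compute m(α_i) mod 11:
  α_1 = 4: Horner steps 9 → 1 → 5, so m(4) = 5.
  α_2 = 10: Horner steps 9 → 0 → 1, so m(10) = 1.
  α_3 = 5: Horner steps 9 → 10 → 7, so m(5) = 7.
  α_4 = 3: Horner steps 9 → 3 → 10, so m(3) = 10.
  α_5 = 7: Horner steps 9 → 6 → 10, so m(7) = 10.
  α_6 = 9: Horner steps 9 → 2 → 8, so m(9) = 8.
Codeword c = [5, 1, 7, 10, 10, 8] ∈ F_11^6.


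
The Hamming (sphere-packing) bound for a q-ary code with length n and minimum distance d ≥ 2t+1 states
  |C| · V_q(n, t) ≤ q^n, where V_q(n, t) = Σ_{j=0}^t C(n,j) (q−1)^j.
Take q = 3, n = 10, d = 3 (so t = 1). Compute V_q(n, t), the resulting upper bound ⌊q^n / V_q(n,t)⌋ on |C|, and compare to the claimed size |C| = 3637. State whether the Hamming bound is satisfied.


V_q(n, t) = 21, q^n = 59049, Hamming bound = 2811, |C| = 3637 > bound (violated).

Step 1: Compute V_q(n, t) = Σ_{j=0}^1 C(n, j) (q−1)^j.
  j = 0: C(10,0)·(2)^0 = 1·1 = 1.
  j = 1: C(10,1)·(2)^1 = 10·2 = 20.
  V_q(n, t) = 1 + 20 = 21.
Step 2: q^n = 3^10 = 59049.
Step 3: Hamming bound ⌊q^n / V_q(n,t)⌋ = ⌊59049/21⌋ = 2811.
Step 4: Compare |C| = 3637 to 2811: violated.
The claimed |C| lies above the Hamming bound, so no 3-ary code of length 10 with d ≥ 3 can have 3637 codewords.


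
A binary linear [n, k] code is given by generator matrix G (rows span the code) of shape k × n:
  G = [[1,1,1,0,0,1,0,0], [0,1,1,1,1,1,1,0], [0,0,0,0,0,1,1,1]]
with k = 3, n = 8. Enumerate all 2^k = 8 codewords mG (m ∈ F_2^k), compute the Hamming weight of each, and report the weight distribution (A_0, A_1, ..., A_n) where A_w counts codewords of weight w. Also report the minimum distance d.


Weight distribution: A_0 = 1, A_3 = 1, A_4 = 2, A_5 = 3, A_6 = 1. Minimum distance d = 3.

Enumerate all 2^3 = 8 messages m ∈ F_2^3.
For each, compute codeword c = mG in F_2^8, then tally its weight.
  m = 000 → c = 00000000, weight = 0.
  m = 100 → c = 11100100, weight = 4.
  m = 010 → c = 01111110, weight = 6.
  m = 110 → c = 10011010, weight = 4.
  m = 001 → c = 00000111, weight = 3.
  m = 101 → c = 11100011, weight = 5.
  m = 011 → c = 01111001, weight = 5.
  m = 111 → c = 10011101, weight = 5.
Tally weights:
  weight 0: 1 codewords.
  weight 3: 1 codewords.
  weight 4: 2 codewords.
  weight 5: 3 codewords.
  weight 6: 1 codewords.
Minimum distance d = smallest w > 0 with A_w > 0 = 3.
Sanity: Σ A_w = 8 = 2^3 = 8 ✓.


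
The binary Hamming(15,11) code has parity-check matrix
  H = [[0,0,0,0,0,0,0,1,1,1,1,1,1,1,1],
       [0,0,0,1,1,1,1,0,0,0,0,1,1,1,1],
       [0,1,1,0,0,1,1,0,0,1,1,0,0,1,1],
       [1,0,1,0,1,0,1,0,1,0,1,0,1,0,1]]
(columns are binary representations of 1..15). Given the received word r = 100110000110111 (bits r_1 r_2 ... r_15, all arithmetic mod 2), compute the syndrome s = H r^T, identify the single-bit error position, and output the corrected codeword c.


s = (1, 1, 0, 1)^T, error position = 13, corrected codeword c = 100110000110011

Compute s = H r^T mod 2 one row at a time:
  s_1 = 0 + 0 + 1 + 1 + 0 + 1 + 1 + 1 = 5 ≡ 1 (mod 2).
  s_2 = 1 + 1 + 0 + 0 + 0 + 1 + 1 + 1 = 5 ≡ 1 (mod 2).
  s_3 = 0 + 0 + 0 + 0 + 1 + 1 + 1 + 1 = 4 ≡ 0 (mod 2).
  s_4 = 1 + 0 + 1 + 0 + 0 + 1 + 1 + 1 = 5 ≡ 1 (mod 2).
s = (1, 1, 0, 1)^T — this equals column 13 of H (binary 1101), so error is at position 13.
Correct: flip bit 13 of r = 100110000110111 to get c = 100110000110011.


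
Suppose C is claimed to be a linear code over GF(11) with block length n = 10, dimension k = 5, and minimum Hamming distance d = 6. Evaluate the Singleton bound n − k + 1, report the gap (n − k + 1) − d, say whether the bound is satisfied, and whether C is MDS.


Singleton RHS = n − k + 1 = 6, slack = 0, bound satisfied, MDS.

Singleton bound: d ≤ n − k + 1.
Here n = 10, k = 5, so n − k + 1 = 6.
Given d = 6, check d ≤ 6: YES.
Slack = (n − k + 1) − d = 0.
The code is MDS (slack = 0).
Description: the claimed parameters are [10, 5, 6]_11; such a code would be MDS (meets Singleton bound).


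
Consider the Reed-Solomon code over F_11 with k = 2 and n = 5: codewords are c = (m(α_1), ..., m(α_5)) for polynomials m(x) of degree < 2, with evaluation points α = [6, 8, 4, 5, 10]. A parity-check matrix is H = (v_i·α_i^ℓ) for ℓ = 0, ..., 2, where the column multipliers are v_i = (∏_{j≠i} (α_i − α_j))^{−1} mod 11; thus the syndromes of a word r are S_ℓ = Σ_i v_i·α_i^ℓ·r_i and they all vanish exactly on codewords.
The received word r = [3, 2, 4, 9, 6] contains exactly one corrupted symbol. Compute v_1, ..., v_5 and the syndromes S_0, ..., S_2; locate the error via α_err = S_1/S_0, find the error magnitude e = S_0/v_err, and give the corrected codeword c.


S = (3, 8, 3), error at position 5, error magnitude e = 5, c = [3, 2, 4, 9, 1].

Step 1: column multipliers v_i = (∏_{j≠i}(α_i − α_j))^{−1} mod 11.
  i = 1 (α = 6): (6−8)(6−4)(6−5)(6−10) = (−2)·2·1·(−4) = 16 ≡ 5, so v_1 = 5^{−1} = 9 (mod 11).
  i = 2 (α = 8): (8−6)(8−4)(8−5)(8−10) = 2·4·3·(−2) = −48 ≡ 7, so v_2 = 7^{−1} = 8 (mod 11).
  i = 3 (α = 4): (4−6)(4−8)(4−5)(4−10) = (−2)·(−4)·(−1)·(−6) = 48 ≡ 4, so v_3 = 4^{−1} = 3 (mod 11).
  i = 4 (α = 5): (5−6)(5−8)(5−4)(5−10) = (−1)·(−3)·1·(−5) = −15 ≡ 7, so v_4 = 7^{−1} = 8 (mod 11).
  i = 5 (α = 10): (10−6)(10−8)(10−4)(10−5) = 4·2·6·5 = 240 ≡ 9, so v_5 = 9^{−1} = 5 (mod 11).
  v = [9, 8, 3, 8, 5].
Step 2: syndromes of r = [3, 2, 4, 9, 6] (all sums mod 11).
  S_0 = Σ v_i r_i = 9·3 + 8·2 + 3·4 + 8·9 + 5·6 = 157 ≡ 3.
  S_1 = Σ v_i α_i r_i = 9·6·3 + 8·8·2 + 3·4·4 + 8·5·9 + 5·10·6 = 998 ≡ 8.
  α_i^2 mod 11 = [3, 9, 5, 3, 1].
  S_2 = Σ v_i α_i^2 r_i = 9·3·3 + 8·9·2 + 3·5·4 + 8·3·9 + 5·1·6 = 531 ≡ 3.
  S = (3, 8, 3) ≠ 0, so r is not a codeword (an error is present).
Step 3: locate the error. For a single error e at position i, S_ℓ = v_i·e·α_i^ℓ, so α_err = S_1/S_0.
  S_0^{−1} = 3^{−1} = 4 (mod 11), so α_err = 8·4 = 32 ≡ 10 = α_5. Error position i = 5.
  Consistency check: S_2/S_1 = 3·7 = 21 ≡ 10 = α_err ✓ (single-error assumption holds).
Step 4: error magnitude e = S_0/v_5 = S_0·∏_{j≠5}(α_5 − α_j) = 3·9 = 27 ≡ 5 (mod 11).
Step 5: correct position 5: c_5 = r_5 − e = 6 − 5 ≡ 1 (mod 11). Hence c = [3, 2, 4, 9, 1].
  Check: interpolating c through the α_i gives m(x) = 6 + 5·x (degree < 2) with m(α_i) = c_i for every i, so c is indeed a codeword.


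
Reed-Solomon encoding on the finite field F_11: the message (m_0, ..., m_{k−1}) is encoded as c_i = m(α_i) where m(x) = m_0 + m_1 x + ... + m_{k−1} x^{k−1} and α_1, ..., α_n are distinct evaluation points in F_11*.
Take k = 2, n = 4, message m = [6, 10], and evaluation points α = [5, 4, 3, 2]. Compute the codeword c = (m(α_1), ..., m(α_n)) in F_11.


c = [1, 2, 3, 4]

Message polynomial: m(x) = 6 + 10·x (mod 11).
For each evaluation point α_i, compute m(α_i) mod 11:
  α_1 = 5: Horner steps 10 → 1, so m(5) = 1.
  α_2 = 4: Horner steps 10 → 2, so m(4) = 2.
  α_3 = 3: Horner steps 10 → 3, so m(3) = 3.
  α_4 = 2: Horner steps 10 → 4, so m(2) = 4.
Codeword c = [1, 2, 3, 4] ∈ F_11^4.


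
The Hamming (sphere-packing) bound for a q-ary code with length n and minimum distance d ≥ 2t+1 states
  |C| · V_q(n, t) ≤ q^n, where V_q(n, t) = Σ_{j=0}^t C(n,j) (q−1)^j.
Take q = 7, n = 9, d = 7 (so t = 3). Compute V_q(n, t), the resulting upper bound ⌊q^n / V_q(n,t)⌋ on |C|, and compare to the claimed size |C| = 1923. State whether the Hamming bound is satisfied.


V_q(n, t) = 19495, q^n = 40353607, Hamming bound = 2069, |C| = 1923 ≤ bound (satisfied).

Step 1: Compute V_q(n, t) = Σ_{j=0}^3 C(n, j) (q−1)^j.
  j = 0: C(9,0)·(6)^0 = 1·1 = 1.
  j = 1: C(9,1)·(6)^1 = 9·6 = 54.
  j = 2: C(9,2)·(6)^2 = 36·36 = 1296.
  j = 3: C(9,3)·(6)^3 = 84·216 = 18144.
  V_q(n, t) = 1 + 54 + 1296 + 18144 = 19495.
Step 2: q^n = 7^9 = 40353607.
Step 3: Hamming bound ⌊q^n / V_q(n,t)⌋ = ⌊40353607/19495⌋ = 2069.
Step 4: Compare |C| = 1923 to 2069: satisfied.
The claimed |C| lies below the Hamming bound.


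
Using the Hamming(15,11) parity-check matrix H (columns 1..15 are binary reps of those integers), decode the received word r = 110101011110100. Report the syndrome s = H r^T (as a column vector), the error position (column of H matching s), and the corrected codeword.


s = (1, 1, 0, 0)^T, error position = 12, corrected codeword c = 110101011111100

Compute s = H r^T mod 2 one row at a time:
  s_1 = 1 + 1 + 1 + 1 + 0 + 1 + 0 + 0 = 5 ≡ 1 (mod 2).
  s_2 = 1 + 0 + 1 + 0 + 0 + 1 + 0 + 0 = 3 ≡ 1 (mod 2).
  s_3 = 1 + 0 + 1 + 0 + 1 + 1 + 0 + 0 = 4 ≡ 0 (mod 2).
  s_4 = 1 + 0 + 0 + 0 + 1 + 1 + 1 + 0 = 4 ≡ 0 (mod 2).
s = (1, 1, 0, 0)^T — this equals column 12 of H (binary 1100), so error is at position 12.
Correct: flip bit 12 of r = 110101011110100 to get c = 110101011111100.


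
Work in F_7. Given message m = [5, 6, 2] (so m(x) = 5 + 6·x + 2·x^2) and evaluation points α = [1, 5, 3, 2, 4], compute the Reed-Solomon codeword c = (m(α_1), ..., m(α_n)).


c = [6, 1, 6, 4, 5]

Message polynomial: m(x) = 5 + 6·x + 2·x^2 (mod 7).
For each evaluation point α_i, compute m(α_i) mod 7:
  α_1 = 1: Horner steps 2 → 1 → 6, so m(1) = 6.
  α_2 = 5: Horner steps 2 → 2 → 1, so m(5) = 1.
  α_3 = 3: Horner steps 2 → 5 → 6, so m(3) = 6.
  α_4 = 2: Horner steps 2 → 3 → 4, so m(2) = 4.
  α_5 = 4: Horner steps 2 → 0 → 5, so m(4) = 5.
Codeword c = [6, 1, 6, 4, 5] ∈ F_7^5.


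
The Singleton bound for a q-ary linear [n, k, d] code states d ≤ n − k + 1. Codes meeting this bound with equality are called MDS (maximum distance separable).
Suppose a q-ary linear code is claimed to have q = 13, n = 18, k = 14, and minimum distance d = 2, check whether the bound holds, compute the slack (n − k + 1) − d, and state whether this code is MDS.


Singleton RHS = n − k + 1 = 5, slack = 3, bound satisfied, not MDS.

Singleton bound: d ≤ n − k + 1.
Here n = 18, k = 14, so n − k + 1 = 5.
Given d = 2, check d ≤ 5: YES.
Slack = (n − k + 1) − d = 3.
The code is NOT MDS (slack = 3 > 0).
Description: the claimed parameters are [18, 14, 2]_13; such a code would be non-MDS.


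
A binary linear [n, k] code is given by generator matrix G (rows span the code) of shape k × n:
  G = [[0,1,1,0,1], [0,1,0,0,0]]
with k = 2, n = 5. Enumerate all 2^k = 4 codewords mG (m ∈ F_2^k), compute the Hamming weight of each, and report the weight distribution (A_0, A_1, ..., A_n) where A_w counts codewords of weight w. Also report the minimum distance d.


Weight distribution: A_0 = 1, A_1 = 1, A_2 = 1, A_3 = 1. Minimum distance d = 1.

Enumerate all 2^2 = 4 messages m ∈ F_2^2.
For each, compute codeword c = mG in F_2^5, then tally its weight.
  m = 00 → c = 00000, weight = 0.
  m = 10 → c = 01101, weight = 3.
  m = 01 → c = 01000, weight = 1.
  m = 11 → c = 00101, weight = 2.
Tally weights:
  weight 0: 1 codewords.
  weight 1: 1 codewords.
  weight 2: 1 codewords.
  weight 3: 1 codewords.
Minimum distance d = smallest w > 0 with A_w > 0 = 1.
Sanity: Σ A_w = 4 = 2^2 = 4 ✓.


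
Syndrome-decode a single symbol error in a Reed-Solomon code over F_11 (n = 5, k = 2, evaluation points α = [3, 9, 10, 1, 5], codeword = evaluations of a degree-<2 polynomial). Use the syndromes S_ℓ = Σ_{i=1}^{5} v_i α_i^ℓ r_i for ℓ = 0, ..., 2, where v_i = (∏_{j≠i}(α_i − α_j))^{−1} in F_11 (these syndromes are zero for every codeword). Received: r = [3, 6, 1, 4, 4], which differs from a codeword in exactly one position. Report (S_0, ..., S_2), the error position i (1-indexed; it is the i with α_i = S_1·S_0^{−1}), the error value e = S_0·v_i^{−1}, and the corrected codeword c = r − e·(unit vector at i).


S = (6, 6, 6), error at position 4, error magnitude e = 2, c = [3, 6, 1, 2, 4].

Step 1: column multipliers v_i = (∏_{j≠i}(α_i − α_j))^{−1} mod 11.
  i = 1 (α = 3): (3−9)(3−10)(3−1)(3−5) = (−6)·(−7)·2·(−2) = −168 ≡ 8, so v_1 = 8^{−1} = 7 (mod 11).
  i = 2 (α = 9): (9−3)(9−10)(9−1)(9−5) = 6·(−1)·8·4 = −192 ≡ 6, so v_2 = 6^{−1} = 2 (mod 11).
  i = 3 (α = 10): (10−3)(10−9)(10−1)(10−5) = 7·1·9·5 = 315 ≡ 7, so v_3 = 7^{−1} = 8 (mod 11).
  i = 4 (α = 1): (1−3)(1−9)(1−10)(1−5) = (−2)·(−8)·(−9)·(−4) = 576 ≡ 4, so v_4 = 4^{−1} = 3 (mod 11).
  i = 5 (α = 5): (5−3)(5−9)(5−10)(5−1) = 2·(−4)·(−5)·4 = 160 ≡ 6, so v_5 = 6^{−1} = 2 (mod 11).
  v = [7, 2, 8, 3, 2].
Step 2: syndromes of r = [3, 6, 1, 4, 4] (all sums mod 11).
  S_0 = Σ v_i r_i = 7·3 + 2·6 + 8·1 + 3·4 + 2·4 = 61 ≡ 6.
  S_1 = Σ v_i α_i r_i = 7·3·3 + 2·9·6 + 8·10·1 + 3·1·4 + 2·5·4 = 303 ≡ 6.
  α_i^2 mod 11 = [9, 4, 1, 1, 3].
  S_2 = Σ v_i α_i^2 r_i = 7·9·3 + 2·4·6 + 8·1·1 + 3·1·4 + 2·3·4 = 281 ≡ 6.
  S = (6, 6, 6) ≠ 0, so r is not a codeword (an error is present).
Step 3: locate the error. For a single error e at position i, S_ℓ = v_i·e·α_i^ℓ, so α_err = S_1/S_0.
  S_0^{−1} = 6^{−1} = 2 (mod 11), so α_err = 6·2 = 12 ≡ 1 = α_4. Error position i = 4.
  Consistency check: S_2/S_1 = 6·2 = 12 ≡ 1 = α_err ✓ (single-error assumption holds).
Step 4: error magnitude e = S_0/v_4 = S_0·∏_{j≠4}(α_4 − α_j) = 6·4 = 24 ≡ 2 (mod 11).
Step 5: correct position 4: c_4 = r_4 − e = 4 − 2 ≡ 2 (mod 11). Hence c = [3, 6, 1, 2, 4].
  Check: interpolating c through the α_i gives m(x) = 7 + 6·x (degree < 2) with m(α_i) = c_i for every i, so c is indeed a codeword.


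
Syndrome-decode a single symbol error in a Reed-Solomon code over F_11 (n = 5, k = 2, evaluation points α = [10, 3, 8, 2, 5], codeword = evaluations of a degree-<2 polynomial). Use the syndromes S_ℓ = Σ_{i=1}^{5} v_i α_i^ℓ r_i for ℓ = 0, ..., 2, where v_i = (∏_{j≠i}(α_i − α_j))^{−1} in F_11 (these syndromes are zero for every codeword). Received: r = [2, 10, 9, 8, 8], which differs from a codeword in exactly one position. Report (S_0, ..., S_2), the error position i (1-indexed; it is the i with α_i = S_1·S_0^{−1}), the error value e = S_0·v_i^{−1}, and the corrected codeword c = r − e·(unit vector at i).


S = (8, 7, 2), error at position 5, error magnitude e = 5, c = [2, 10, 9, 8, 3].

Step 1: column multipliers v_i = (∏_{j≠i}(α_i − α_j))^{−1} mod 11.
  i = 1 (α = 10): (10−3)(10−8)(10−2)(10−5) = 7·2·8·5 = 560 ≡ 10, so v_1 = 10^{−1} = 10 (mod 11).
  i = 2 (α = 3): (3−10)(3−8)(3−2)(3−5) = (−7)·(−5)·1·(−2) = −70 ≡ 7, so v_2 = 7^{−1} = 8 (mod 11).
  i = 3 (α = 8): (8−10)(8−3)(8−2)(8−5) = (−2)·5·6·3 = −180 ≡ 7, so v_3 = 7^{−1} = 8 (mod 11).
  i = 4 (α = 2): (2−10)(2−3)(2−8)(2−5) = (−8)·(−1)·(−6)·(−3) = 144 ≡ 1, so v_4 = 1^{−1} = 1 (mod 11).
  i = 5 (α = 5): (5−10)(5−3)(5−8)(5−2) = (−5)·2·(−3)·3 = 90 ≡ 2, so v_5 = 2^{−1} = 6 (mod 11).
  v = [10, 8, 8, 1, 6].
Step 2: syndromes of r = [2, 10, 9, 8, 8] (all sums mod 11).
  S_0 = Σ v_i r_i = 10·2 + 8·10 + 8·9 + 1·8 + 6·8 = 228 ≡ 8.
  S_1 = Σ v_i α_i r_i = 10·10·2 + 8·3·10 + 8·8·9 + 1·2·8 + 6·5·8 = 1272 ≡ 7.
  α_i^2 mod 11 = [1, 9, 9, 4, 3].
  S_2 = Σ v_i α_i^2 r_i = 10·1·2 + 8·9·10 + 8·9·9 + 1·4·8 + 6·3·8 = 1564 ≡ 2.
  S = (8, 7, 2) ≠ 0, so r is not a codeword (an error is present).
Step 3: locate the error. For a single error e at position i, S_ℓ = v_i·e·α_i^ℓ, so α_err = S_1/S_0.
  S_0^{−1} = 8^{−1} = 7 (mod 11), so α_err = 7·7 = 49 ≡ 5 = α_5. Error position i = 5.
  Consistency check: S_2/S_1 = 2·8 = 16 ≡ 5 = α_err ✓ (single-error assumption holds).
Step 4: error magnitude e = S_0/v_5 = S_0·∏_{j≠5}(α_5 − α_j) = 8·2 = 16 ≡ 5 (mod 11).
Step 5: correct position 5: c_5 = r_5 − e = 8 − 5 ≡ 3 (mod 11). Hence c = [2, 10, 9, 8, 3].
  Check: interpolating c through the α_i gives m(x) = 4 + 2·x (degree < 2) with m(α_i) = c_i for every i, so c is indeed a codeword.


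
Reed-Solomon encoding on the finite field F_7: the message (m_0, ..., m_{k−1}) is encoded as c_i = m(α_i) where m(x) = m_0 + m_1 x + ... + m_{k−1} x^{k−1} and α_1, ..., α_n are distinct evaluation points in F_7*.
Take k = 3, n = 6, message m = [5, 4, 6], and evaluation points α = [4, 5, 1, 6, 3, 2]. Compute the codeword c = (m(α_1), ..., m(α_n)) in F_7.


c = [5, 0, 1, 0, 1, 2]

Message polynomial: m(x) = 5 + 4·x + 6·x^2 (mod 7).
For each evaluation point α_i, compute m(α_i) mod 7:
  α_1 = 4: Horner steps 6 → 0 → 5, so m(4) = 5.
  α_2 = 5: Horner steps 6 → 6 → 0, so m(5) = 0.
  α_3 = 1: Horner steps 6 → 3 → 1, so m(1) = 1.
  α_4 = 6: Horner steps 6 → 5 → 0, so m(6) = 0.
  α_5 = 3: Horner steps 6 → 1 → 1, so m(3) = 1.
  α_6 = 2: Horner steps 6 → 2 → 2, so m(2) = 2.
Codeword c = [5, 0, 1, 0, 1, 2] ∈ F_7^6.


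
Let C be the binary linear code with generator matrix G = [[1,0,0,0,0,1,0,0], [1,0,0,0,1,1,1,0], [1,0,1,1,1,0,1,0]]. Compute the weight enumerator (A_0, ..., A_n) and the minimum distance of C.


Weight distribution: A_0 = 1, A_2 = 2, A_3 = 2, A_4 = 1, A_5 = 2. Minimum distance d = 2.

Enumerate all 2^3 = 8 messages m ∈ F_2^3.
For each, compute codeword c = mG in F_2^8, then tally its weight.
  m = 000 → c = 00000000, weight = 0.
  m = 100 → c = 10000100, weight = 2.
  m = 010 → c = 10001110, weight = 4.
  m = 110 → c = 00001010, weight = 2.
  m = 001 → c = 10111010, weight = 5.
  m = 101 → c = 00111110, weight = 5.
  m = 011 → c = 00110100, weight = 3.
  m = 111 → c = 10110000, weight = 3.
Tally weights:
  weight 0: 1 codewords.
  weight 2: 2 codewords.
  weight 3: 2 codewords.
  weight 4: 1 codewords.
  weight 5: 2 codewords.
Minimum distance d = smallest w > 0 with A_w > 0 = 2.
Sanity: Σ A_w = 8 = 2^3 = 8 ✓.


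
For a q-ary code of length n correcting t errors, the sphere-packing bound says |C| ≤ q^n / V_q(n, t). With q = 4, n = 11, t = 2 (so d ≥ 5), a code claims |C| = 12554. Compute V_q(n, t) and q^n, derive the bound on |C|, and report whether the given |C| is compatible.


V_q(n, t) = 529, q^n = 4194304, Hamming bound = 7928, |C| = 12554 > bound (violated).

Step 1: Compute V_q(n, t) = Σ_{j=0}^2 C(n, j) (q−1)^j.
  j = 0: C(11,0)·(3)^0 = 1·1 = 1.
  j = 1: C(11,1)·(3)^1 = 11·3 = 33.
  j = 2: C(11,2)·(3)^2 = 55·9 = 495.
  V_q(n, t) = 1 + 33 + 495 = 529.
Step 2: q^n = 4^11 = 4194304.
Step 3: Hamming bound ⌊q^n / V_q(n,t)⌋ = ⌊4194304/529⌋ = 7928.
Step 4: Compare |C| = 12554 to 7928: violated.
The claimed |C| lies above the Hamming bound, so no 4-ary code of length 11 with d ≥ 5 can have 12554 codewords.


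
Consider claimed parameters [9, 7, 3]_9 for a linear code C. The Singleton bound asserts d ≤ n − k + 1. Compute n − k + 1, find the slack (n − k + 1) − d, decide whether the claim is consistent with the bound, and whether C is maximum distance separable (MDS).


Singleton RHS = n − k + 1 = 3, slack = 0, bound satisfied, MDS.

Singleton bound: d ≤ n − k + 1.
Here n = 9, k = 7, so n − k + 1 = 3.
Given d = 3, check d ≤ 3: YES.
Slack = (n − k + 1) − d = 0.
The code is MDS (slack = 0).
Description: the claimed parameters are [9, 7, 3]_9; such a code would be MDS (meets Singleton bound).


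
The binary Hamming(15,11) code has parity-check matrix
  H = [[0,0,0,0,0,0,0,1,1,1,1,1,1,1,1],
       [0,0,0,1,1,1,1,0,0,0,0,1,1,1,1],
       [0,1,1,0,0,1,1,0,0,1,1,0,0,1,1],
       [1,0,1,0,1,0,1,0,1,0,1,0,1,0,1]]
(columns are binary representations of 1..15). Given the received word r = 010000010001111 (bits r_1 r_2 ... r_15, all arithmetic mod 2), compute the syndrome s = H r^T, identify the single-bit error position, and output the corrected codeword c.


s = (1, 0, 1, 0)^T, error position = 10, corrected codeword c = 010000010101111

Compute s = H r^T mod 2 one row at a time:
  s_1 = 1 + 0 + 0 + 0 + 1 + 1 + 1 + 1 = 5 ≡ 1 (mod 2).
  s_2 = 0 + 0 + 0 + 0 + 1 + 1 + 1 + 1 = 4 ≡ 0 (mod 2).
  s_3 = 1 + 0 + 0 + 0 + 0 + 0 + 1 + 1 = 3 ≡ 1 (mod 2).
  s_4 = 0 + 0 + 0 + 0 + 0 + 0 + 1 + 1 = 2 ≡ 0 (mod 2).
s = (1, 0, 1, 0)^T — this equals column 10 of H (binary 1010), so error is at position 10.
Correct: flip bit 10 of r = 010000010001111 to get c = 010000010101111.
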